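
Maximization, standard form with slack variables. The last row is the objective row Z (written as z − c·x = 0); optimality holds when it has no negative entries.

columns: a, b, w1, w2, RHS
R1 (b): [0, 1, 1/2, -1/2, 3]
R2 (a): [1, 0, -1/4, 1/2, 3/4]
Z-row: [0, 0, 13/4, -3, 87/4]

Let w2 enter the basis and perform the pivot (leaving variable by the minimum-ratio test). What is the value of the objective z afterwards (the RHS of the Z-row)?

Ratio test on column w2 — row 1: entry -1/2 ≤ 0; row 2: (3/4)/(1/2) = 3/2. Minimum is 3/2 at row 2 (a leaves); pivot element 1/2.
Pivot on row 2; the Z-row RHS becomes 87/4 − (-3)·(3/2) = 105/4.

105/4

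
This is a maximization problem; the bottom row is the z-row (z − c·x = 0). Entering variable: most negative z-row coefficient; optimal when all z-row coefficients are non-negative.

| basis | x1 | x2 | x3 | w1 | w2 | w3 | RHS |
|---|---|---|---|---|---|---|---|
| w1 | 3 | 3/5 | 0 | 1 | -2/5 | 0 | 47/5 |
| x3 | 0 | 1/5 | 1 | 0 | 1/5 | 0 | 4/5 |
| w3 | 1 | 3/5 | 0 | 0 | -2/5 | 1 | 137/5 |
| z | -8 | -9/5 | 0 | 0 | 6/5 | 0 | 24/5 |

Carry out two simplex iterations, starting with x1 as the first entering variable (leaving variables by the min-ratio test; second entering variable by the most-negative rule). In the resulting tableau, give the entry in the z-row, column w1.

8/3

Ratio test on column x1 — row 1: (47/5)/3 = 47/15; row 2: entry 0 ≤ 0; row 3: (137/5)/1 = 137/5. Minimum is 47/15 at row 1 (w1 leaves); pivot element 3.
Divide row 1 by 3; eliminate column x1 from the other rows.
Second iteration: most negative z-row entry is -1/5 in column x2, so x2 enters.
Ratio test on column x2 — row 1: (47/15)/(1/5) = 47/3; row 2: (4/5)/(1/5) = 4; row 3: (364/15)/(2/5) = 182/3. Minimum is 4 at row 2 (x3 leaves); pivot element 1/5.
Divide row 2 by 1/5; eliminate column x2 from the other rows.
After both pivots, the entry at the z-row, column w1 is 8/3.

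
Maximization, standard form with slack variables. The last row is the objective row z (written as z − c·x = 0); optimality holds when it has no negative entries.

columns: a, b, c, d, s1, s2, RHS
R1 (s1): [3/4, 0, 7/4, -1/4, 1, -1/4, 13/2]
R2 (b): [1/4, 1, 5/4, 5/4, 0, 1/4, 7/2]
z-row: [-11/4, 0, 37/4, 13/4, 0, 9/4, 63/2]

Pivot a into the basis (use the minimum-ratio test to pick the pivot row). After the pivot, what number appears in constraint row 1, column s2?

-1/3

Ratio test on column a — row 1: (13/2)/(3/4) = 26/3; row 2: (7/2)/(1/4) = 14. Minimum is 26/3 at row 1 (s1 leaves); pivot element 3/4.
Divide row 1 by 3/4; eliminate column a from the other rows.
In the new row 1, the s2 entry is the old entry divided by the pivot: (-1/4)/(3/4) = -1/3.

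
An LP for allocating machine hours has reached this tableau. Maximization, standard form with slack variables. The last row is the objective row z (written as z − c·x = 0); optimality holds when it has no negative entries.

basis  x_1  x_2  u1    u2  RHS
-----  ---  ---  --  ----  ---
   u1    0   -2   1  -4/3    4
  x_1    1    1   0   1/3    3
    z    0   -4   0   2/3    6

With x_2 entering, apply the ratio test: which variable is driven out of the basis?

Column x_2 entries and ratios — u1: -2 ≤ 0, skip; x_1: 3/1 = 3.
Smallest ratio is 3 in the row of x_1, so x_1 leaves.

x_1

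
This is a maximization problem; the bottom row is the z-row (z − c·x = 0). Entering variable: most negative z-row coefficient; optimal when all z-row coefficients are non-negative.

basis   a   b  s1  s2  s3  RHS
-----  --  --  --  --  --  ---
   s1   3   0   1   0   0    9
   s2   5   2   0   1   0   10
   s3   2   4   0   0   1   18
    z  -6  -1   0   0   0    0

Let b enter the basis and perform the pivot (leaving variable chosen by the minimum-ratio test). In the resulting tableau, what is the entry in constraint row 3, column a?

1/2

Ratio test on column b — row 1: entry 0 ≤ 0; row 2: 10/2 = 5; row 3: 18/4 = 9/2. Minimum is 9/2 at row 3 (s3 leaves); pivot element 4.
Divide row 3 by 4; eliminate column b from the other rows.
In the new row 3, the a entry is the old entry divided by the pivot: 2/4 = 1/2.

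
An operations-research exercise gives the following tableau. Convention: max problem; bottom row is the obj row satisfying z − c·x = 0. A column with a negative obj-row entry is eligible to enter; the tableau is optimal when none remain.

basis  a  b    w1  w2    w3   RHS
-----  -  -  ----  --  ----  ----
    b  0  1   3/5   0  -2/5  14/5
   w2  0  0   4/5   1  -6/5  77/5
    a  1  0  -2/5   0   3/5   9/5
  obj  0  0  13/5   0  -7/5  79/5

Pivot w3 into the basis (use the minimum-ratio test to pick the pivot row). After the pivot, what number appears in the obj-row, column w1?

5/3

Ratio test on column w3 — row 1: entry -2/5 ≤ 0; row 2: entry -6/5 ≤ 0; row 3: (9/5)/(3/5) = 3. Minimum is 3 at row 3 (a leaves); pivot element 3/5.
Divide row 3 by 3/5; eliminate column w3 from the other rows.
obj-row update in column w1: 13/5 − (-7/5)·(-2/3) = 5/3.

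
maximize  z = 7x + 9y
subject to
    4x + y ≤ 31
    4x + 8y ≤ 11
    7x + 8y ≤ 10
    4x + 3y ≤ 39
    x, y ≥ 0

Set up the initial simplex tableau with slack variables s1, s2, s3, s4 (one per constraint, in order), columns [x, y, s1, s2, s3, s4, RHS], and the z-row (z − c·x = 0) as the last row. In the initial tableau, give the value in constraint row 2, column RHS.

11

The RHS of constraint 2 is b_2 = 11.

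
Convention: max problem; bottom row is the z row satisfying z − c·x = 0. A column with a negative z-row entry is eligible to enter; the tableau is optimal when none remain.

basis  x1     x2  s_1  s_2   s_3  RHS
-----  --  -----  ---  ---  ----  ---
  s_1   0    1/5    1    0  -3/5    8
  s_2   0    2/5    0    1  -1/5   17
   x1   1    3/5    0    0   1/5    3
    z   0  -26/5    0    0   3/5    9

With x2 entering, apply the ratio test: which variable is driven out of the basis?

x1

Column x2 entries and ratios — s_1: 8/(1/5) = 40; s_2: 17/(2/5) = 85/2; x1: 3/(3/5) = 5.
Smallest ratio is 5 in the row of x1, so x1 leaves.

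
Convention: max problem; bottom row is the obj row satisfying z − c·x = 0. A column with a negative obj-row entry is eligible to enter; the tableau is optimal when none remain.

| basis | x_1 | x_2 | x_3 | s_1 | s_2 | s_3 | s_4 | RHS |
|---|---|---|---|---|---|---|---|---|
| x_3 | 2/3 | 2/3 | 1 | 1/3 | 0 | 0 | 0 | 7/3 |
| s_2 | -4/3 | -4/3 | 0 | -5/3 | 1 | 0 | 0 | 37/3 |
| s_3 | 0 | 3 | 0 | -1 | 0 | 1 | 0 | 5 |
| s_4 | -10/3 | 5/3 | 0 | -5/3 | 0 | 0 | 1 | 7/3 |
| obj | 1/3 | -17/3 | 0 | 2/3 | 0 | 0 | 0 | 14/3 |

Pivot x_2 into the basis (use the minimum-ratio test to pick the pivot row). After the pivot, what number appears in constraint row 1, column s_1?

Ratio test on column x_2 — row 1: (7/3)/(2/3) = 7/2; row 2: entry -4/3 ≤ 0; row 3: 5/3 = 5/3; row 4: (7/3)/(5/3) = 7/5. Minimum is 7/5 at row 4 (s_4 leaves); pivot element 5/3.
Divide row 4 by 5/3; eliminate column x_2 from the other rows.
Row 1 update in column s_1: 1/3 − (2/3)·(-1) = 1.

1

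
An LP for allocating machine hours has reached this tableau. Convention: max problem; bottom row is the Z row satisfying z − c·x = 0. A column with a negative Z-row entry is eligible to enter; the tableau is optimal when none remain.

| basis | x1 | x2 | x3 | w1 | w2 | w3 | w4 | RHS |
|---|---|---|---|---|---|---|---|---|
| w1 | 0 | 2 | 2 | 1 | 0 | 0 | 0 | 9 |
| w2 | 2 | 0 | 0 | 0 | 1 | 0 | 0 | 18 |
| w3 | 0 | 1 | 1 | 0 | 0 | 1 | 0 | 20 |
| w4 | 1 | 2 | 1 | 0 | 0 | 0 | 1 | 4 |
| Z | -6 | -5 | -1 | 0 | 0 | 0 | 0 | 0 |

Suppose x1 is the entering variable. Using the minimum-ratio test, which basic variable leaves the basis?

Column x1 entries and ratios — w1: 0 ≤ 0, skip; w2: 18/2 = 9; w3: 0 ≤ 0, skip; w4: 4/1 = 4.
Smallest ratio is 4 in the row of w4, so w4 leaves.

w4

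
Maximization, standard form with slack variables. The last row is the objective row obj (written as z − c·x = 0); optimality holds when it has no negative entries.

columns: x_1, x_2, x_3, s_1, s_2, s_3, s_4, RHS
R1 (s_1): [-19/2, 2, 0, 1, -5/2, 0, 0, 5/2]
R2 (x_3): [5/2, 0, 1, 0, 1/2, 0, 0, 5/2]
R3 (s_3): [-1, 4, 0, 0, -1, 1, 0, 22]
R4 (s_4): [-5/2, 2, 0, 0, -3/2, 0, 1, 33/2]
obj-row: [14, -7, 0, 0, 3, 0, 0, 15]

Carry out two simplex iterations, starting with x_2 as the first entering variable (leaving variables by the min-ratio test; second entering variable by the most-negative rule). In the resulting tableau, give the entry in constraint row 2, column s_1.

Ratio test on column x_2 — row 1: (5/2)/2 = 5/4; row 2: entry 0 ≤ 0; row 3: 22/4 = 11/2; row 4: (33/2)/2 = 33/4. Minimum is 5/4 at row 1 (s_1 leaves); pivot element 2.
Divide row 1 by 2; eliminate column x_2 from the other rows.
Second iteration: most negative obj-row entry is -77/4 in column x_1, so x_1 enters.
Ratio test on column x_1 — row 1: entry -19/4 ≤ 0; row 2: (5/2)/(5/2) = 1; row 3: 17/18 = 17/18; row 4: 14/7 = 2. Minimum is 17/18 at row 3 (s_3 leaves); pivot element 18.
Divide row 3 by 18; eliminate column x_1 from the other rows.
After both pivots, the entry at constraint row 2, column s_1 is 5/18.

5/18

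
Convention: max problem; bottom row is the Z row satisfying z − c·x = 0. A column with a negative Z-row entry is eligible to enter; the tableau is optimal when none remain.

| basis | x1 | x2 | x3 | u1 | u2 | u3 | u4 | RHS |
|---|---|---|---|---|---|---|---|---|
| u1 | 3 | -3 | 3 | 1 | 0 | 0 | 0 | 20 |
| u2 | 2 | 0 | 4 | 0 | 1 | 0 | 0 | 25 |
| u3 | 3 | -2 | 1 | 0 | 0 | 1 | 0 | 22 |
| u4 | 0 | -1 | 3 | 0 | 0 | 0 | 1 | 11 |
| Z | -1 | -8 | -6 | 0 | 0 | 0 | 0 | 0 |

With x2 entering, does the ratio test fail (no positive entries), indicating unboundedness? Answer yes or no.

Every constraint-row entry in column x2 is ≤ 0, so increasing x2 is unbounded.

yes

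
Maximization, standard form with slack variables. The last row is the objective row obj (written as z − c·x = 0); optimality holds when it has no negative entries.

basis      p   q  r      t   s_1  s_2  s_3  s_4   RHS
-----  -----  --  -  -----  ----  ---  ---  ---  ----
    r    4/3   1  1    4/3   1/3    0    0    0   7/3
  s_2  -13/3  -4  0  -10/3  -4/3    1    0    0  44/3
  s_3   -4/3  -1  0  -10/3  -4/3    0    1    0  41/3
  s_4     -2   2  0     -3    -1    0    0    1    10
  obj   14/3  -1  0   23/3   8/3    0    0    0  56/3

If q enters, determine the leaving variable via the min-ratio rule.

r

Column q entries and ratios — r: (7/3)/1 = 7/3; s_2: -4 ≤ 0, skip; s_3: -1 ≤ 0, skip; s_4: 10/2 = 5.
Smallest ratio is 7/3 in the row of r, so r leaves.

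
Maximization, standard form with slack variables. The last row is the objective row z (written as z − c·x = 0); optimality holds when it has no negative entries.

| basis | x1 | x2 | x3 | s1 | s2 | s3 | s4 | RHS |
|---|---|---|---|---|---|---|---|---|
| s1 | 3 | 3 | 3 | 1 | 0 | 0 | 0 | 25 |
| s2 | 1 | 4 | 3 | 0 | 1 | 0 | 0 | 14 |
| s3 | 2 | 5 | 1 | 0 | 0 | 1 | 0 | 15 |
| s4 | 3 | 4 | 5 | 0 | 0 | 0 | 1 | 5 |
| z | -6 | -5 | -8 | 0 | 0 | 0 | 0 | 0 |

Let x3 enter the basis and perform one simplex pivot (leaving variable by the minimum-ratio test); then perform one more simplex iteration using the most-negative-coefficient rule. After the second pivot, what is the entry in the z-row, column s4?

2

Ratio test on column x3 — row 1: 25/3 = 25/3; row 2: 14/3 = 14/3; row 3: 15/1 = 15; row 4: 5/5 = 1. Minimum is 1 at row 4 (s4 leaves); pivot element 5.
Divide row 4 by 5; eliminate column x3 from the other rows.
Second iteration: most negative z-row entry is -6/5 in column x1, so x1 enters.
Ratio test on column x1 — row 1: 22/(6/5) = 55/3; row 2: entry -4/5 ≤ 0; row 3: 14/(7/5) = 10; row 4: 1/(3/5) = 5/3. Minimum is 5/3 at row 4 (x3 leaves); pivot element 3/5.
Divide row 4 by 3/5; eliminate column x1 from the other rows.
After both pivots, the entry at the z-row, column s4 is 2.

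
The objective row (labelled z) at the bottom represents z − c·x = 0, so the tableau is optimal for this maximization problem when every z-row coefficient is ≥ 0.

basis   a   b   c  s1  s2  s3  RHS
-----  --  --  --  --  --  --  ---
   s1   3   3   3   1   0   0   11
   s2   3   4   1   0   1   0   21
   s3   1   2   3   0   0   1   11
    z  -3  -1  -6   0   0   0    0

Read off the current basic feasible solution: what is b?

0

b is not in the basis, so in the current basic feasible solution b = 0.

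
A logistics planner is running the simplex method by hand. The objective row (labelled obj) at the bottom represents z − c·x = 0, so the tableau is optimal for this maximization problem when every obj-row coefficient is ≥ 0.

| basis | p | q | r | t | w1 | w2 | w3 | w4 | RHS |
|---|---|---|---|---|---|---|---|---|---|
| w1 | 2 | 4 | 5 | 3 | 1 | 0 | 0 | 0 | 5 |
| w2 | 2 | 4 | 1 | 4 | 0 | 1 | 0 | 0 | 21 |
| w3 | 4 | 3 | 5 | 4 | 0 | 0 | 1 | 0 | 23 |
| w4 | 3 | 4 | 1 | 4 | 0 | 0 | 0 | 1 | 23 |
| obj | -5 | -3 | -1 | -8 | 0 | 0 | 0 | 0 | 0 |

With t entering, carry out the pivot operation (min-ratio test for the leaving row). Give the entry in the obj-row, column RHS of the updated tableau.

Ratio test on column t — row 1: 5/3 = 5/3; row 2: 21/4 = 21/4; row 3: 23/4 = 23/4; row 4: 23/4 = 23/4. Minimum is 5/3 at row 1 (w1 leaves); pivot element 3.
Divide row 1 by 3; eliminate column t from the other rows.
obj-row update in column RHS: 0 − (-8)·(5/3) = 40/3.

40/3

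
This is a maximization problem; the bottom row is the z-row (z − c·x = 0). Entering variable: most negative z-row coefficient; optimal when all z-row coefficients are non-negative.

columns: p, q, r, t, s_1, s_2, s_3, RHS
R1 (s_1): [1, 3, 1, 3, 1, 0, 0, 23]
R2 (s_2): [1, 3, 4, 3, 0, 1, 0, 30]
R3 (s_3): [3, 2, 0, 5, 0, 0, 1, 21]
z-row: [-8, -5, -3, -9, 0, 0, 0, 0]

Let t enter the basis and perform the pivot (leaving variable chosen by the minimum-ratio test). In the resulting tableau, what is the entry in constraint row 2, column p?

Ratio test on column t — row 1: 23/3 = 23/3; row 2: 30/3 = 10; row 3: 21/5 = 21/5. Minimum is 21/5 at row 3 (s_3 leaves); pivot element 5.
Divide row 3 by 5; eliminate column t from the other rows.
Row 2 update in column p: 1 − 3·(3/5) = -4/5.

-4/5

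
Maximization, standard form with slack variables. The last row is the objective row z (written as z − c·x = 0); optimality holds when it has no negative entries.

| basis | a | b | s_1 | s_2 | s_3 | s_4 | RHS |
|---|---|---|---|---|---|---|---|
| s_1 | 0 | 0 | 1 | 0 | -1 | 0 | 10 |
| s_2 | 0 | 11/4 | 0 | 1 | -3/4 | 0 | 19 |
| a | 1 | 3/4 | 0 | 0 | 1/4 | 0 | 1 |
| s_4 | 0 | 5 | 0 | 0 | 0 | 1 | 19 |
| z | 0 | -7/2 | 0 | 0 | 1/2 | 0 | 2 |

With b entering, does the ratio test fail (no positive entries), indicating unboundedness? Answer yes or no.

Column b has positive entries in row(s) 2, 3, 4, so the ratio test bounds it — not unbounded.

no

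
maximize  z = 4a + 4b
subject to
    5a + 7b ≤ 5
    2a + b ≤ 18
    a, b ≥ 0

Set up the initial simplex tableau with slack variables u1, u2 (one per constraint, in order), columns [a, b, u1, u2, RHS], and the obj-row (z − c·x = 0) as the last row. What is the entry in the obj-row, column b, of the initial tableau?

-4

The obj-row carries the negated objective coefficients: the b entry is -4.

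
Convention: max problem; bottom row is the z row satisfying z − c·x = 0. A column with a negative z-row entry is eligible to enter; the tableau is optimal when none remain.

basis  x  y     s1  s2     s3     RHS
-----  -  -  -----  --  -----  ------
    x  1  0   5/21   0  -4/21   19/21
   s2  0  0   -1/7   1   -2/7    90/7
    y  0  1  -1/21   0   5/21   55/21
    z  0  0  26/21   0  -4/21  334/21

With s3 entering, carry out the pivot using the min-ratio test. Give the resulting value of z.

18

Ratio test on column s3 — row 1: entry -4/21 ≤ 0; row 2: entry -2/7 ≤ 0; row 3: (55/21)/(5/21) = 11. Minimum is 11 at row 3 (y leaves); pivot element 5/21.
Pivot on row 3; the z-row RHS becomes 334/21 − (-4/21)·11 = 18.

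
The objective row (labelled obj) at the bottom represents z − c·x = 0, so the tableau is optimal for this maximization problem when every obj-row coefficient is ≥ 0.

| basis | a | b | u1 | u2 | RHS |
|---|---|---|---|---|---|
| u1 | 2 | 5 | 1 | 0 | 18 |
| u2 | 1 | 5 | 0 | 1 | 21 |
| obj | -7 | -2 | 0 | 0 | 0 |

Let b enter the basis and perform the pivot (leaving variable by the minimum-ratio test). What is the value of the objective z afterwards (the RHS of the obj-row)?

Ratio test on column b — row 1: 18/5 = 18/5; row 2: 21/5 = 21/5. Minimum is 18/5 at row 1 (u1 leaves); pivot element 5.
Pivot on row 1; the obj-row RHS becomes 0 − (-2)·(18/5) = 36/5.

36/5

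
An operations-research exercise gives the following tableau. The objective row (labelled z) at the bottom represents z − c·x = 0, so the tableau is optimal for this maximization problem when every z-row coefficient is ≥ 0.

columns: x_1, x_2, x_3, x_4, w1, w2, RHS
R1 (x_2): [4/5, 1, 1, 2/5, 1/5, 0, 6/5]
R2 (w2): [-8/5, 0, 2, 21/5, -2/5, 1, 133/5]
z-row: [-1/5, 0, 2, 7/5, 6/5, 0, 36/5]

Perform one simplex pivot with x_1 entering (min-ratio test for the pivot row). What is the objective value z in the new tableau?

15/2

Ratio test on column x_1 — row 1: (6/5)/(4/5) = 3/2; row 2: entry -8/5 ≤ 0. Minimum is 3/2 at row 1 (x_2 leaves); pivot element 4/5.
Pivot on row 1; the z-row RHS becomes 36/5 − (-1/5)·(3/2) = 15/2.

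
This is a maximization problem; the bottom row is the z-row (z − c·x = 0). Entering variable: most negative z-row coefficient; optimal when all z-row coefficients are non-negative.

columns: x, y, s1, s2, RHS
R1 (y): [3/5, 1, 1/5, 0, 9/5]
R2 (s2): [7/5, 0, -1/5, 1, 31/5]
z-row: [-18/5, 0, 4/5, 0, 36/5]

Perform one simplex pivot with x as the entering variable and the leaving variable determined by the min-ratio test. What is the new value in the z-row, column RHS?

18

Ratio test on column x — row 1: (9/5)/(3/5) = 3; row 2: (31/5)/(7/5) = 31/7. Minimum is 3 at row 1 (y leaves); pivot element 3/5.
Divide row 1 by 3/5; eliminate column x from the other rows.
z-row update in column RHS: 36/5 − (-18/5)·3 = 18.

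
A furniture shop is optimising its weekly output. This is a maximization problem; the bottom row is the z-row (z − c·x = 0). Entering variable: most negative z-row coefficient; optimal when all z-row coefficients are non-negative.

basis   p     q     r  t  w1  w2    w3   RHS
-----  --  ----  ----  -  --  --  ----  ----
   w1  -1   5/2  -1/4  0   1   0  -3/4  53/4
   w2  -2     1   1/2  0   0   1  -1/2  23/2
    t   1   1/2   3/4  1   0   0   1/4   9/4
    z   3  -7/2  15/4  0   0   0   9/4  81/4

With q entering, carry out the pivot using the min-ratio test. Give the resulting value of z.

Ratio test on column q — row 1: (53/4)/(5/2) = 53/10; row 2: (23/2)/1 = 23/2; row 3: (9/4)/(1/2) = 9/2. Minimum is 9/2 at row 3 (t leaves); pivot element 1/2.
Pivot on row 3; the z-row RHS becomes 81/4 − (-7/2)·(9/2) = 36.

36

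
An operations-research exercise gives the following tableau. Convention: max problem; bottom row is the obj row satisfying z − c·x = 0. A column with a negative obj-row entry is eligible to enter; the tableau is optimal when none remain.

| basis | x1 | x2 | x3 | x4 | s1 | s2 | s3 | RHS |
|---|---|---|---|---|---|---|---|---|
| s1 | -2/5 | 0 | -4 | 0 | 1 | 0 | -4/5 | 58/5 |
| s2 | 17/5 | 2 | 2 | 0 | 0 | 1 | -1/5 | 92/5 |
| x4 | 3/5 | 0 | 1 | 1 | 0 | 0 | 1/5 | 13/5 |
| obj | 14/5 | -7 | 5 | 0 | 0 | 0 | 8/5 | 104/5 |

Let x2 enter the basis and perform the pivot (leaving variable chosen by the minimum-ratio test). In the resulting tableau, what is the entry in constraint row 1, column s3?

-4/5

Ratio test on column x2 — row 1: entry 0 ≤ 0; row 2: (92/5)/2 = 46/5; row 3: entry 0 ≤ 0. Minimum is 46/5 at row 2 (s2 leaves); pivot element 2.
Divide row 2 by 2; eliminate column x2 from the other rows.
Row 1 update in column s3: -4/5 − 0·(-1/10) = -4/5.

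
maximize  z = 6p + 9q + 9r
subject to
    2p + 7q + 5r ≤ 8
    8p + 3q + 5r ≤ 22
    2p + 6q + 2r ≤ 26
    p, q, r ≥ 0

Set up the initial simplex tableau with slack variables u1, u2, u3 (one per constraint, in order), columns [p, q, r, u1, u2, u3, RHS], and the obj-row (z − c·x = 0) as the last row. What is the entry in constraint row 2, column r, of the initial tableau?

5

Constraint 2 has coefficient 5 on r.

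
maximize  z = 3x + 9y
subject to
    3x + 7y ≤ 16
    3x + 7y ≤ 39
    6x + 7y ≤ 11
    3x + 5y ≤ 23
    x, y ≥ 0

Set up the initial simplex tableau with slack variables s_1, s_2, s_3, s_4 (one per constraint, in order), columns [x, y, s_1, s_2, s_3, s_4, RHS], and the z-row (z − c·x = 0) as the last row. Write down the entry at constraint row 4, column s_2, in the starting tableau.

0

Slack s_2 belongs to constraint 2; its column is the unit vector e_2, so the entry in row 4 is 0.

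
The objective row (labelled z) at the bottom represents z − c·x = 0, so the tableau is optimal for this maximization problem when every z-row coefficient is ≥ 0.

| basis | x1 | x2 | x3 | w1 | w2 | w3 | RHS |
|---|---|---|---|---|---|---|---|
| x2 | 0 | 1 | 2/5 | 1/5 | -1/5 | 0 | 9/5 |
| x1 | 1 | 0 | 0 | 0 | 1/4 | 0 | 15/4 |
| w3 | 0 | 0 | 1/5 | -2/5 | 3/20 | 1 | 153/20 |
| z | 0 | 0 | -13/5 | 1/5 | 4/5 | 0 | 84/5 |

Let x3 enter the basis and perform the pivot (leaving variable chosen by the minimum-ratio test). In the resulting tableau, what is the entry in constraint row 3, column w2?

Ratio test on column x3 — row 1: (9/5)/(2/5) = 9/2; row 2: entry 0 ≤ 0; row 3: (153/20)/(1/5) = 153/4. Minimum is 9/2 at row 1 (x2 leaves); pivot element 2/5.
Divide row 1 by 2/5; eliminate column x3 from the other rows.
Row 3 update in column w2: 3/20 − (1/5)·(-1/2) = 1/4.

1/4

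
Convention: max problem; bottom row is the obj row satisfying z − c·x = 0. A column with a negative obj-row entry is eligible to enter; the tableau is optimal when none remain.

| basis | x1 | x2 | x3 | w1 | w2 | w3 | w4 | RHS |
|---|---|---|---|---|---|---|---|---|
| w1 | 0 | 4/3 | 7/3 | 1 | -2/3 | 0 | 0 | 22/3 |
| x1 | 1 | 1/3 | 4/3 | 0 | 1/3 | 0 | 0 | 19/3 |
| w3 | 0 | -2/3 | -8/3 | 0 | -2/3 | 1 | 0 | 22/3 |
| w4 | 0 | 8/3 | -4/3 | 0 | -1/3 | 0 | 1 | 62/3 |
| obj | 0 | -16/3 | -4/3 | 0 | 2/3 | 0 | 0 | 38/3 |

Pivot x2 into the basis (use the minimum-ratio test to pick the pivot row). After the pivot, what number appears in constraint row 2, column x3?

Ratio test on column x2 — row 1: (22/3)/(4/3) = 11/2; row 2: (19/3)/(1/3) = 19; row 3: entry -2/3 ≤ 0; row 4: (62/3)/(8/3) = 31/4. Minimum is 11/2 at row 1 (w1 leaves); pivot element 4/3.
Divide row 1 by 4/3; eliminate column x2 from the other rows.
Row 2 update in column x3: 4/3 − (1/3)·(7/4) = 3/4.

3/4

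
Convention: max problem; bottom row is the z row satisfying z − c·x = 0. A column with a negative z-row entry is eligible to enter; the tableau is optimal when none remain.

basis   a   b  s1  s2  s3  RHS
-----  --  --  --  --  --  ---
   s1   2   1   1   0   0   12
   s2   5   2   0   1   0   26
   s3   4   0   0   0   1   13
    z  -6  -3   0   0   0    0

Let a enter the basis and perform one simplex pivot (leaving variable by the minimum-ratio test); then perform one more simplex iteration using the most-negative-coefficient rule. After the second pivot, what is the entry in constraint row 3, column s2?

Ratio test on column a — row 1: 12/2 = 6; row 2: 26/5 = 26/5; row 3: 13/4 = 13/4. Minimum is 13/4 at row 3 (s3 leaves); pivot element 4.
Divide row 3 by 4; eliminate column a from the other rows.
Second iteration: most negative z-row entry is -3 in column b, so b enters.
Ratio test on column b — row 1: (11/2)/1 = 11/2; row 2: (39/4)/2 = 39/8; row 3: entry 0 ≤ 0. Minimum is 39/8 at row 2 (s2 leaves); pivot element 2.
Divide row 2 by 2; eliminate column b from the other rows.
After both pivots, the entry at constraint row 3, column s2 is 0.

0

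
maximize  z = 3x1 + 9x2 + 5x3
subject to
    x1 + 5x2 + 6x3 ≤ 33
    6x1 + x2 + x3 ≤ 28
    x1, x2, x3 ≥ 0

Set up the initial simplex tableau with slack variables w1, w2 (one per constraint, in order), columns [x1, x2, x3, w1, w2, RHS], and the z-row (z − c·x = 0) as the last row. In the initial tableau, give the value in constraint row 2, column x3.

Constraint 2 has coefficient 1 on x3.

1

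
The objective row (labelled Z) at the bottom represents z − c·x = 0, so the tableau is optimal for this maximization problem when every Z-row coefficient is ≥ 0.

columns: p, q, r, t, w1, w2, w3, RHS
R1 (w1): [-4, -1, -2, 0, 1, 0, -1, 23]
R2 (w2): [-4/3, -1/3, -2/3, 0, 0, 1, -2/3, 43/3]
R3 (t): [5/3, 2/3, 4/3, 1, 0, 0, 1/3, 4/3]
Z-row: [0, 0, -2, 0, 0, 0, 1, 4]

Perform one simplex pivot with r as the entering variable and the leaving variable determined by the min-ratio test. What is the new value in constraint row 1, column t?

Ratio test on column r — row 1: entry -2 ≤ 0; row 2: entry -2/3 ≤ 0; row 3: (4/3)/(4/3) = 1. Minimum is 1 at row 3 (t leaves); pivot element 4/3.
Divide row 3 by 4/3; eliminate column r from the other rows.
Row 1 update in column t: 0 − (-2)·(3/4) = 3/2.

3/2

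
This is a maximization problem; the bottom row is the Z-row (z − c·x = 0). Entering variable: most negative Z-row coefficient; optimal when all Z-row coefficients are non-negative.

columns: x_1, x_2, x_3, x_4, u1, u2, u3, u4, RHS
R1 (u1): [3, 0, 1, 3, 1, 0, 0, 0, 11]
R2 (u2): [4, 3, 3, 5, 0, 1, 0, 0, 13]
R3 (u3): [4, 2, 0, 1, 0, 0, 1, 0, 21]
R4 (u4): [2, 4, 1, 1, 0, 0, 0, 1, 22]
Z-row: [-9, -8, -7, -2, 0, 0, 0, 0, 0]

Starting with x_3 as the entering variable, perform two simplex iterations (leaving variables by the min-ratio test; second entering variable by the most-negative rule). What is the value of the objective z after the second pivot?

104/3

Ratio test on column x_3 — row 1: 11/1 = 11; row 2: 13/3 = 13/3; row 3: entry 0 ≤ 0; row 4: 22/1 = 22. Minimum is 13/3 at row 2 (u2 leaves); pivot element 3.
Pivot on row 2; the Z-row RHS becomes 0 − (-7)·(13/3) = 91/3.
Next entering variable (most negative Z-row entry -1): x_2.
Ratio test on column x_2 — row 1: entry -1 ≤ 0; row 2: (13/3)/1 = 13/3; row 3: 21/2 = 21/2; row 4: (53/3)/3 = 53/9. Minimum is 13/3 at row 2 (x_3 leaves); pivot element 1.
After the second pivot the Z-row RHS is 91/3 − (-1)·(13/3) = 104/3.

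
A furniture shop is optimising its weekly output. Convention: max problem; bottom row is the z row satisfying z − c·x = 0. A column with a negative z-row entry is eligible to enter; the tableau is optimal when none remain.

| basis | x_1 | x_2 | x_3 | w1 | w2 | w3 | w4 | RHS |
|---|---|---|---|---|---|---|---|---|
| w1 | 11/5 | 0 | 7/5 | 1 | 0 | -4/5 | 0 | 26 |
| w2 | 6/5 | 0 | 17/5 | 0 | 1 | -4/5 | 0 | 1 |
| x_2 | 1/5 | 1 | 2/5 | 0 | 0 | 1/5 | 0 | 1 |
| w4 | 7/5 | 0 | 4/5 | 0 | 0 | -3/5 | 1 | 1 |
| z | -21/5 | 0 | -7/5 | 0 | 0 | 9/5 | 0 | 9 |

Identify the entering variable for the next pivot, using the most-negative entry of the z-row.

Negative z-row entries: x_1: -21/5, x_3: -7/5.
The most negative is -21/5 in column x_1, so x_1 enters.

x_1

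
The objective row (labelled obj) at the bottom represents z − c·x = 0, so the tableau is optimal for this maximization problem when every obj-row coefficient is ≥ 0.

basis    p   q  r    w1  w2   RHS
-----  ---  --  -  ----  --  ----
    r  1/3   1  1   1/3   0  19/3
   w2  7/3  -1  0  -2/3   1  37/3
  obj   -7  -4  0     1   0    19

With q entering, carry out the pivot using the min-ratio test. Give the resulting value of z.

133/3

Ratio test on column q — row 1: (19/3)/1 = 19/3; row 2: entry -1 ≤ 0. Minimum is 19/3 at row 1 (r leaves); pivot element 1.
Pivot on row 1; the obj-row RHS becomes 19 − (-4)·(19/3) = 133/3.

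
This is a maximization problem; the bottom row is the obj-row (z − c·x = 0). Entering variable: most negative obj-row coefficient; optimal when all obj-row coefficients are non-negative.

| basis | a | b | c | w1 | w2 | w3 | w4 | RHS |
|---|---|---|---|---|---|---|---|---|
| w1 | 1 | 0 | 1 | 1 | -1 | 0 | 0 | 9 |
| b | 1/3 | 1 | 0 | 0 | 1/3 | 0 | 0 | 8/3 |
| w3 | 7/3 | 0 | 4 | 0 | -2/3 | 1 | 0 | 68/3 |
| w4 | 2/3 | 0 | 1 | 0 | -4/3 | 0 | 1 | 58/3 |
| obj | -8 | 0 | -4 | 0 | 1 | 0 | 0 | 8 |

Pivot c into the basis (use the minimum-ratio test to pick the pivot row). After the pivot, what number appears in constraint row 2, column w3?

Ratio test on column c — row 1: 9/1 = 9; row 2: entry 0 ≤ 0; row 3: (68/3)/4 = 17/3; row 4: (58/3)/1 = 58/3. Minimum is 17/3 at row 3 (w3 leaves); pivot element 4.
Divide row 3 by 4; eliminate column c from the other rows.
Row 2 update in column w3: 0 − 0·(1/4) = 0.

0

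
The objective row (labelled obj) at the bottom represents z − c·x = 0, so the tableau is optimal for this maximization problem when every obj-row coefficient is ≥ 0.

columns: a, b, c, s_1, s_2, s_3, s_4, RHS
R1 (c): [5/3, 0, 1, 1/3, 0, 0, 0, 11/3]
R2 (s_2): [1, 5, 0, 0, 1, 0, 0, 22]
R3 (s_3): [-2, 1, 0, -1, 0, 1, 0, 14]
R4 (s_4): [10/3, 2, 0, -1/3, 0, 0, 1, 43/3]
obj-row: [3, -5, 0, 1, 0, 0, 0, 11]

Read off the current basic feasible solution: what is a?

a is not in the basis, so in the current basic feasible solution a = 0.

0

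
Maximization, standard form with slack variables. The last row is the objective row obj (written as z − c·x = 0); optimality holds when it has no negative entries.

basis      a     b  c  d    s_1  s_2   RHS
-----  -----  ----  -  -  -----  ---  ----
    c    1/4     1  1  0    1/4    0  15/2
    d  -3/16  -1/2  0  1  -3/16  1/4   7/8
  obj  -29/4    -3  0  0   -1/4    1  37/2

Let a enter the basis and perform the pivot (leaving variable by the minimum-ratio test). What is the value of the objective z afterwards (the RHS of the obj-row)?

236

Ratio test on column a — row 1: (15/2)/(1/4) = 30; row 2: entry -3/16 ≤ 0. Minimum is 30 at row 1 (c leaves); pivot element 1/4.
Pivot on row 1; the obj-row RHS becomes 37/2 − (-29/4)·30 = 236.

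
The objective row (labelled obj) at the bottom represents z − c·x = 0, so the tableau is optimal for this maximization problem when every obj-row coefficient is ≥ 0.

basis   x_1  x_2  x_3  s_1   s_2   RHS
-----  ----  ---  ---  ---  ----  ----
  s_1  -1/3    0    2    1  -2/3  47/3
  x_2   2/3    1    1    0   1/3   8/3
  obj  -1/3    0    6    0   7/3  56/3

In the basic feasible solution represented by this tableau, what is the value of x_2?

8/3

x_2 is basic (row 2); its value is the RHS of that row, 8/3.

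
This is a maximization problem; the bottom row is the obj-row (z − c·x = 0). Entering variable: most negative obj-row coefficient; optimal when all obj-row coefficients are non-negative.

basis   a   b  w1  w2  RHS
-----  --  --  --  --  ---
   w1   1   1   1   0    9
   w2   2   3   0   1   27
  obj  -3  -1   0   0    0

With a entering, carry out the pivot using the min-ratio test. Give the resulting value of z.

Ratio test on column a — row 1: 9/1 = 9; row 2: 27/2 = 27/2. Minimum is 9 at row 1 (w1 leaves); pivot element 1.
Pivot on row 1; the obj-row RHS becomes 0 − (-3)·9 = 27.

27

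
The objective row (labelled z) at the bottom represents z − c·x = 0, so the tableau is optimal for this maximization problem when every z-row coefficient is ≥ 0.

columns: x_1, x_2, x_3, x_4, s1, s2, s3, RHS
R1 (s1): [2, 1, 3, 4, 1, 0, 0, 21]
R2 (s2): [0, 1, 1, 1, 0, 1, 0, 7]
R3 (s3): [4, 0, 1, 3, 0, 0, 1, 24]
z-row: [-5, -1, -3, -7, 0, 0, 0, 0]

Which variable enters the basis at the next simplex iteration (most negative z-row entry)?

x_4

Negative z-row entries: x_1: -5, x_2: -1, x_3: -3, x_4: -7.
The most negative is -7 in column x_4, so x_4 enters.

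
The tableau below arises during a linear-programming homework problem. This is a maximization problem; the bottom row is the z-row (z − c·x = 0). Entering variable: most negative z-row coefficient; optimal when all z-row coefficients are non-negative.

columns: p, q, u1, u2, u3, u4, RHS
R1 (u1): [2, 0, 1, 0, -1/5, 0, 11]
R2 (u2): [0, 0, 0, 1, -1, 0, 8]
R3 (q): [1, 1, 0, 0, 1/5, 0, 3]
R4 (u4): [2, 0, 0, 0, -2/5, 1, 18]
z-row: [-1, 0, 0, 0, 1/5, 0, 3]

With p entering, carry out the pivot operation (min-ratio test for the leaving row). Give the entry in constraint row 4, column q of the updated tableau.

-2

Ratio test on column p — row 1: 11/2 = 11/2; row 2: entry 0 ≤ 0; row 3: 3/1 = 3; row 4: 18/2 = 9. Minimum is 3 at row 3 (q leaves); pivot element 1.
Divide row 3 by 1; eliminate column p from the other rows.
Row 4 update in column q: 0 − 2·1 = -2.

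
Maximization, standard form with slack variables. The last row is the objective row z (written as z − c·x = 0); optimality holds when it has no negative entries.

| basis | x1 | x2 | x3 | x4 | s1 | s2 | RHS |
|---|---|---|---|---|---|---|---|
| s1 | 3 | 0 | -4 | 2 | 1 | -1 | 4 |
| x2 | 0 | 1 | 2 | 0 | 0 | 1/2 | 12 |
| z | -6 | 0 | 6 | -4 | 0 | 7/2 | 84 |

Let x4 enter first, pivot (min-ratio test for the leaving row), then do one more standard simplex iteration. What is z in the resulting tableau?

104

Ratio test on column x4 — row 1: 4/2 = 2; row 2: entry 0 ≤ 0. Minimum is 2 at row 1 (s1 leaves); pivot element 2.
Pivot on row 1; the z-row RHS becomes 84 − (-4)·2 = 92.
Next entering variable (most negative z-row entry -2): x3.
Ratio test on column x3 — row 1: entry -2 ≤ 0; row 2: 12/2 = 6. Minimum is 6 at row 2 (x2 leaves); pivot element 2.
After the second pivot the z-row RHS is 92 − (-2)·6 = 104.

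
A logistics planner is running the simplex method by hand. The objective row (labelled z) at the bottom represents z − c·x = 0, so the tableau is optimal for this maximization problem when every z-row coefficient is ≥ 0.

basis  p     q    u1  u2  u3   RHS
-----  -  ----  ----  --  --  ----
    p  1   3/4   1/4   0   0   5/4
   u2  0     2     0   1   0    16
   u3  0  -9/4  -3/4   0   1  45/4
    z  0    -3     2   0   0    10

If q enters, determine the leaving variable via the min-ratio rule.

Column q entries and ratios — p: (5/4)/(3/4) = 5/3; u2: 16/2 = 8; u3: -9/4 ≤ 0, skip.
Smallest ratio is 5/3 in the row of p, so p leaves.

p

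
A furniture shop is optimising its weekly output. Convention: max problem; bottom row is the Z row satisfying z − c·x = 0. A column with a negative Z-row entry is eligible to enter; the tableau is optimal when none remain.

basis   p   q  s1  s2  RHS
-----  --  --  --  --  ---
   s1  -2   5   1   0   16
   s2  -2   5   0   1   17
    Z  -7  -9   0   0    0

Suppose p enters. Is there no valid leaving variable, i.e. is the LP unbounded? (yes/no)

Every constraint-row entry in column p is ≤ 0, so increasing p is unbounded.

yes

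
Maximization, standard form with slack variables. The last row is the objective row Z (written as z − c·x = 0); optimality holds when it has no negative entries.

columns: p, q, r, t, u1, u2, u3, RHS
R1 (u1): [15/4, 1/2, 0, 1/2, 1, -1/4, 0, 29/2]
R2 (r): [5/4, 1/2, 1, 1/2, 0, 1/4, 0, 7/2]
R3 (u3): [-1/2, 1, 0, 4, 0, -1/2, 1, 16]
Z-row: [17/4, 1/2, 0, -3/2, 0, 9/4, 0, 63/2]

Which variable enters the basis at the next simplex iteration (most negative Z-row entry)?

t

Negative Z-row entries: t: -3/2.
The most negative is -3/2 in column t, so t enters.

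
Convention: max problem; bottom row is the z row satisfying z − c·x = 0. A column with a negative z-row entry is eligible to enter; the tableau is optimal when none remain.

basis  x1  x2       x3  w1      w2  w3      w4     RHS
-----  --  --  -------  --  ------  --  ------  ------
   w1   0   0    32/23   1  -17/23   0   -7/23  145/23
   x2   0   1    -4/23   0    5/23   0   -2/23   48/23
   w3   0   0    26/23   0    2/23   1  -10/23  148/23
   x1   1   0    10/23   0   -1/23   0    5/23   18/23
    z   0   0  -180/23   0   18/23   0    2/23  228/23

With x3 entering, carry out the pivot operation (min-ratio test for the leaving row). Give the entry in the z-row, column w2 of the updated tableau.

Ratio test on column x3 — row 1: (145/23)/(32/23) = 145/32; row 2: entry -4/23 ≤ 0; row 3: (148/23)/(26/23) = 74/13; row 4: (18/23)/(10/23) = 9/5. Minimum is 9/5 at row 4 (x1 leaves); pivot element 10/23.
Divide row 4 by 10/23; eliminate column x3 from the other rows.
z-row update in column w2: 18/23 − (-180/23)·(-1/10) = 0.

0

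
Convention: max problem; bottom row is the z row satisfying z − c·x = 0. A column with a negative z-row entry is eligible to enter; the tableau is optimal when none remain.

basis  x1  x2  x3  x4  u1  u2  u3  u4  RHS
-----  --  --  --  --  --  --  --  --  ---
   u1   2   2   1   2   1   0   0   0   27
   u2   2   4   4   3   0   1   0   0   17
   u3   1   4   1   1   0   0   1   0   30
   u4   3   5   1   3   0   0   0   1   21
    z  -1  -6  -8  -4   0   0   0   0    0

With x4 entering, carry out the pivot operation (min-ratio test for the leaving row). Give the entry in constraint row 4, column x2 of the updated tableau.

1

Ratio test on column x4 — row 1: 27/2 = 27/2; row 2: 17/3 = 17/3; row 3: 30/1 = 30; row 4: 21/3 = 7. Minimum is 17/3 at row 2 (u2 leaves); pivot element 3.
Divide row 2 by 3; eliminate column x4 from the other rows.
Row 4 update in column x2: 5 − 3·(4/3) = 1.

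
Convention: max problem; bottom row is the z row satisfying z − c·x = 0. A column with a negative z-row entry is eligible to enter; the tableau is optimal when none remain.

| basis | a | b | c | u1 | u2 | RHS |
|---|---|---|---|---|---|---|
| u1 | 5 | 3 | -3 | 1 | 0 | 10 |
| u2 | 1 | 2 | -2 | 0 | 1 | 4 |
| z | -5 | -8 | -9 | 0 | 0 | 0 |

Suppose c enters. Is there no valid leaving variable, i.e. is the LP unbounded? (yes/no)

Every constraint-row entry in column c is ≤ 0, so increasing c is unbounded.

yes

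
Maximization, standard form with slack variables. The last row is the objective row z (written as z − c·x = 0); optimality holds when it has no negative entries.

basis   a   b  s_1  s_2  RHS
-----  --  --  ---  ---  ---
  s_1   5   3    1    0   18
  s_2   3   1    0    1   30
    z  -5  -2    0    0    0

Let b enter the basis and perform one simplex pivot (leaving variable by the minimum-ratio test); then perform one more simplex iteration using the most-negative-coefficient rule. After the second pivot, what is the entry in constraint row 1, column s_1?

Ratio test on column b — row 1: 18/3 = 6; row 2: 30/1 = 30. Minimum is 6 at row 1 (s_1 leaves); pivot element 3.
Divide row 1 by 3; eliminate column b from the other rows.
Second iteration: most negative z-row entry is -5/3 in column a, so a enters.
Ratio test on column a — row 1: 6/(5/3) = 18/5; row 2: 24/(4/3) = 18. Minimum is 18/5 at row 1 (b leaves); pivot element 5/3.
Divide row 1 by 5/3; eliminate column a from the other rows.
After both pivots, the entry at constraint row 1, column s_1 is 1/5.

1/5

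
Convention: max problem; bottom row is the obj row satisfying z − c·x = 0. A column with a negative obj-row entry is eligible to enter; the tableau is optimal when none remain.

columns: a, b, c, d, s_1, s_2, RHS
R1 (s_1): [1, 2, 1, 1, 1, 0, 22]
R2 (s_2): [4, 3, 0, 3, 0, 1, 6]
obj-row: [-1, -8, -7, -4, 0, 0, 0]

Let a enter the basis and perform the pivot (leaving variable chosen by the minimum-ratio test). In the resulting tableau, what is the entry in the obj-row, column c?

-7

Ratio test on column a — row 1: 22/1 = 22; row 2: 6/4 = 3/2. Minimum is 3/2 at row 2 (s_2 leaves); pivot element 4.
Divide row 2 by 4; eliminate column a from the other rows.
obj-row update in column c: -7 − (-1)·0 = -7.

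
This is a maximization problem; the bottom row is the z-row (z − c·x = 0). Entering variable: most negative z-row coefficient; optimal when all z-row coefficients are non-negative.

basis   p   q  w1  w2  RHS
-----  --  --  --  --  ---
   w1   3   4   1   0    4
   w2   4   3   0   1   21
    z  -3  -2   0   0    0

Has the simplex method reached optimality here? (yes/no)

The z-row has a negative entry -3 in column p, so it is not optimal.

no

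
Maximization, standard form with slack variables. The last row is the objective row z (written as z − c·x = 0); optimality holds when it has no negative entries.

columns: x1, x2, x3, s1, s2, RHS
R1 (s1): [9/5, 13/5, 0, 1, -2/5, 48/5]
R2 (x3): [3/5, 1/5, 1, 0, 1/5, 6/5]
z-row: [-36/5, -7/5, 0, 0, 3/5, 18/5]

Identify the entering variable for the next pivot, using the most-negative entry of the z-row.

Negative z-row entries: x1: -36/5, x2: -7/5.
The most negative is -36/5 in column x1, so x1 enters.

x1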